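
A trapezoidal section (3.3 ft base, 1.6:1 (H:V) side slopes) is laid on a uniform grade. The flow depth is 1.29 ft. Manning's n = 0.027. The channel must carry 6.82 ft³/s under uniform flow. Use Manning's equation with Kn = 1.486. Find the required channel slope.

S = 0.0004

With bottom width b = 3.3 ft and side slope z = 1.6: A = (b + zy)y = (3.3 + 1.6×1.29)×1.29 = 6.92 ft²; P = b + 2y√(1+z²) = 3.3 + 2×1.29×1.887 = 8.168 ft.
Hydraulic radius R = A/P = 6.92/8.168 = 0.8472 ft.
From Manning's equation, S = [nQ / (1.486 A R^(2/3))]² = [0.027 × 6.82 / (1.486 × 6.92 × 0.8472^(2/3))]² = 0.0004.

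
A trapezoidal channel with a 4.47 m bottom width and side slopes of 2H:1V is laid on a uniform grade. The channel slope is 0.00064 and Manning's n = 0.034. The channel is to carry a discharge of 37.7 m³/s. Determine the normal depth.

Manning's equation rearranged: A R^(2/3) = nQ / (1·√S) = 0.034 × 37.7 / (√0.00064) = 50.67.
At y = 2.55 m: A R^(2/3) = 32.51 — low.
At y = 3.43 m: A R^(2/3) = 60.9 — high.
At y = 3.15 m: A R^(2/3) = 50.72 — ≈ 50.67.

y_n = 3.15 m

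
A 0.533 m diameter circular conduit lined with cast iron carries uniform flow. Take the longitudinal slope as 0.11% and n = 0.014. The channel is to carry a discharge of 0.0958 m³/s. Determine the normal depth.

y_n = 0.327 m

Manning's equation rearranged: A R^(2/3) = nQ / (1·√S) = 0.014 × 0.0958 / (√0.0011) = 0.04044.
Try y = 0.393 m: A R^(2/3) = 0.05202 — too large.
Try y = 0.327 m: A R^(2/3) = 0.04045 — ≈ 0.04044.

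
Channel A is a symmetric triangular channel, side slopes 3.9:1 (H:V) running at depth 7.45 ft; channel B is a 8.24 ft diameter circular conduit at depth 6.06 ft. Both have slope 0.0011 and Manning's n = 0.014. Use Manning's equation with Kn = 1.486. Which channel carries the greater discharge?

Channel A: For a triangular section with side slope z = 3.9: A = zy² = 3.9×7.45² = 216.5 ft²; P = 2y√(1+z²) = 2×7.45×4.026 = 59.99 ft. Hydraulic radius R = A/P = 216.5/59.99 = 3.608 ft. Q_A = (1.486/0.014)·216.5·3.608^(2/3)·√0.0011 = 1793 ft³/s.
Channel B: For a circular section of diameter D = 8.24 ft at depth y = 6.06 ft, the central angle is θ = 2 arccos(1 − 2y/D) = 4.122 rad. Then A = (D²/8)(θ − sin θ) = 42.04 ft² and P = Dθ/2 = 16.98 ft. Hydraulic radius R = A/P = 42.04/16.98 = 2.475 ft. Q_B = (1.486/0.014)·42.04·2.475^(2/3)·√0.0011 = 270.8 ft³/s.
Q_A = 1793 ft³/s vs Q_B = 270.8 ft³/s, so channel A carries more.

channel A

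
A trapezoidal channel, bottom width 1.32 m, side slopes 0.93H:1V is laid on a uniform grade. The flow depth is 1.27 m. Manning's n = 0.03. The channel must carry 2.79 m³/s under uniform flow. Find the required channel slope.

S = 0.0012

With bottom width b = 1.32 m and side slope z = 0.93: A = (b + zy)y = (1.32 + 0.93×1.27)×1.27 = 3.176 m²; P = b + 2y√(1+z²) = 1.32 + 2×1.27×1.366 = 4.789 m.
Hydraulic radius R = A/P = 3.176/4.789 = 0.6633 m.
From Manning's equation, S = [nQ / (1 A R^(2/3))]² = [0.03 × 2.79 / (1 × 3.176 × 0.6633^(2/3))]² = 0.0012.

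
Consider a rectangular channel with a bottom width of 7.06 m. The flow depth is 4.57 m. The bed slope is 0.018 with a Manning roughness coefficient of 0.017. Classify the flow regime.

Flow area A = b·y = 7.06 × 4.57 = 32.26 m². Wetted perimeter P = b + 2y = 7.06 + 2×4.57 = 16.2 m.
Hydraulic radius R = A/P = 32.26/16.2 = 1.992 m.
V = (1/n) R^(2/3) √S = (1/0.017) × 1.992^(2/3) × √0.018 = 12.49 m/s. Hydraulic depth D_h = A/T = 32.26/7.06 = 4.57 m.
Froude number Fr = V/√(g·D_h) = 12.49/√(9.81×4.57) = 1.87, which is greater than 1, so the flow is supercritical.

supercritical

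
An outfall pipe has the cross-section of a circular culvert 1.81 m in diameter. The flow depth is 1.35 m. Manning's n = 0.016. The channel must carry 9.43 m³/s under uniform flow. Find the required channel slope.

For a circular section of diameter D = 1.81 m at depth y = 1.35 m, the central angle is θ = 2 arccos(1 − 2y/D) = 4.17 rad. Then A = (D²/8)(θ − sin θ) = 2.058 m² and P = Dθ/2 = 3.774 m.
Hydraulic radius R = A/P = 2.058/3.774 = 0.5454 m.
From Manning's equation, S = [nQ / (1 A R^(2/3))]² = [0.016 × 9.43 / (1 × 2.058 × 0.5454^(2/3))]² = 0.0121.

S = 0.0121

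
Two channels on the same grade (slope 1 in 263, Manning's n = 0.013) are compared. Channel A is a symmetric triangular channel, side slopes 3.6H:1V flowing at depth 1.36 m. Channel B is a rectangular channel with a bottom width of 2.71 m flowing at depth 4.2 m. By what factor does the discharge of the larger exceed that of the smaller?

Channel A: For a triangular section with side slope z = 3.6: A = zy² = 3.6×1.36² = 6.659 m²; P = 2y√(1+z²) = 2×1.36×3.736 = 10.16 m. Hydraulic radius R = A/P = 6.659/10.16 = 0.6552 m. Q_A = (1/0.013)·6.659·0.6552^(2/3)·√0.003802 = 23.83 m³/s.
Channel B: Flow area A = b·y = 2.71 × 4.2 = 11.38 m². Wetted perimeter P = b + 2y = 2.71 + 2×4.2 = 11.11 m. Hydraulic radius R = A/P = 11.38/11.11 = 1.024 m. Q_B = (1/0.013)·11.38·1.024^(2/3)·√0.003802 = 54.87 m³/s.
The larger discharge is 54.87 m³/s and the smaller is 23.83 m³/s; the ratio is 2.3.

2.3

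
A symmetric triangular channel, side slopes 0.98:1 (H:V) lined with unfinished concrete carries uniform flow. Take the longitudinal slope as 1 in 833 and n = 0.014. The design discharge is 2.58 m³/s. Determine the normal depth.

Manning's equation rearranged: A R^(2/3) = nQ / (1·√S) = 0.014 × 2.58 / (√0.0012) = 1.042.
Trying y = 1.18 m: A R^(2/3) = 0.7567 — low.
Trying y = 1.65 m: A R^(2/3) = 1.85 — high.
Trying y = 1.33 m: A R^(2/3) = 1.041 — matches.

y_n = 1.33 m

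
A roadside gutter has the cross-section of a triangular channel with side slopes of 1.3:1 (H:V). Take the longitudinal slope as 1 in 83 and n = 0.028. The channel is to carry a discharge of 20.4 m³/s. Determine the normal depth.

Manning's equation rearranged: A R^(2/3) = nQ / (1·√S) = 0.028 × 20.4 / (√0.01205) = 5.204.
At y = 1.47 m: A R^(2/3) = 1.96 — short.
At y = 2.12 m: A R^(2/3) = 5.202 — close enough.

y_n = 2.12 m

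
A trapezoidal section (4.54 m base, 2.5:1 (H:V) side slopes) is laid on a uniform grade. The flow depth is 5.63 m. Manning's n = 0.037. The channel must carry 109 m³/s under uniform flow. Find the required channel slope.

S = 0.000341

With bottom width b = 4.54 m and side slope z = 2.5: A = (b + zy)y = (4.54 + 2.5×5.63)×5.63 = 104.8 m²; P = b + 2y√(1+z²) = 4.54 + 2×5.63×2.693 = 34.86 m.
Hydraulic radius R = A/P = 104.8/34.86 = 3.007 m.
From Manning's equation, S = [nQ / (1 A R^(2/3))]² = [0.037 × 109 / (1 × 104.8 × 3.007^(2/3))]² = 0.000341.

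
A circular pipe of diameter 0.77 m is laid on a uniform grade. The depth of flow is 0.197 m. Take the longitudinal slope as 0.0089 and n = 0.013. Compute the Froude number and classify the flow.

For a circular section of diameter D = 0.77 m at depth y = 0.197 m, the central angle is θ = 2 arccos(1 − 2y/D) = 2.121 rad. Then A = (D²/8)(θ − sin θ) = 0.09405 m² and P = Dθ/2 = 0.8167 m.
Hydraulic radius R = A/P = 0.09405/0.8167 = 0.1152 m.
V = (1/n) R^(2/3) √S = (1/0.013) × 0.1152^(2/3) × √0.0089 = 1.718 m/s. Hydraulic depth D_h = A/T = 0.09405/0.672 = 0.14 m.
Froude number Fr = V/√(g·D_h) = 1.718/√(9.81×0.14) = 1.47, which is greater than 1, so the flow is supercritical.

supercritical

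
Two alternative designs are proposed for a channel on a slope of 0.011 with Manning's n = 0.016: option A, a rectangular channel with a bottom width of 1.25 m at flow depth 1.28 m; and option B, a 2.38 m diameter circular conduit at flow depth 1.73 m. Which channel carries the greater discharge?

Channel A: Flow area A = b·y = 1.25 × 1.28 = 1.6 m². Wetted perimeter P = b + 2y = 1.25 + 2×1.28 = 3.81 m. Hydraulic radius R = A/P = 1.6/3.81 = 0.4199 m. Q_A = (1/0.016)·1.6·0.4199^(2/3)·√0.011 = 5.882 m³/s.
Channel B: For a circular section of diameter D = 2.38 m at depth y = 1.73 m, the central angle is θ = 2 arccos(1 − 2y/D) = 4.084 rad. Then A = (D²/8)(θ − sin θ) = 3.464 m² and P = Dθ/2 = 4.859 m. Hydraulic radius R = A/P = 3.464/4.859 = 0.7128 m. Q_B = (1/0.016)·3.464·0.7128^(2/3)·√0.011 = 18.12 m³/s.
Q_A = 5.882 m³/s vs Q_B = 18.12 m³/s, so channel B carries more.

channel B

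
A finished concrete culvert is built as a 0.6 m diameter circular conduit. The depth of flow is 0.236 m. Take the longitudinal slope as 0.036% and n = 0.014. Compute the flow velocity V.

For a circular section of diameter D = 0.6 m at depth y = 0.236 m, the central angle is θ = 2 arccos(1 − 2y/D) = 2.712 rad. Then A = (D²/8)(θ − sin θ) = 0.1033 m² and P = Dθ/2 = 0.8135 m.
Hydraulic radius R = A/P = 0.1033/0.8135 = 0.1269 m.
From Manning's equation, V = (1/n) R^(2/3) S^(1/2) = (1/0.014) × 0.1269^(2/3) × 0.00036^(1/2) = 0.342 m/s.

V = 0.342 m/s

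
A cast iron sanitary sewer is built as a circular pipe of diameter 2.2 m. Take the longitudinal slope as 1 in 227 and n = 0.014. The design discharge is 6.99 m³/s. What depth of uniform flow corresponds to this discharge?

y_n = 1.2 m

Manning's equation rearranged: A R^(2/3) = nQ / (1·√S) = 0.014 × 6.99 / (√0.004405) = 1.474.
Trying y = 1.34 m: A R^(2/3) = 1.754 — high.
Trying y = 0.923 m: A R^(2/3) = 0.9378 — low.
Trying y = 1.2 m: A R^(2/3) = 1.475 — close enough.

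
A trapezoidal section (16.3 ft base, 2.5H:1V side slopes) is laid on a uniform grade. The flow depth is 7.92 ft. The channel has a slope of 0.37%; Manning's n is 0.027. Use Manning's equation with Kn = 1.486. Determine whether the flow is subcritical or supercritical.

With bottom width b = 16.3 ft and side slope z = 2.5: A = (b + zy)y = (16.3 + 2.5×7.92)×7.92 = 285.9 ft²; P = b + 2y√(1+z²) = 16.3 + 2×7.92×2.693 = 58.95 ft.
Hydraulic radius R = A/P = 285.9/58.95 = 4.85 ft.
V = (1.486/n) R^(2/3) √S = (1.486/0.027) × 4.85^(2/3) × √0.0037 = 9.592 ft/s. Hydraulic depth D_h = A/T = 285.9/55.9 = 5.115 ft.
Froude number Fr = V/√(g·D_h) = 9.592/√(32.2×5.115) = 0.747, which is less than 1, so the flow is subcritical.

subcritical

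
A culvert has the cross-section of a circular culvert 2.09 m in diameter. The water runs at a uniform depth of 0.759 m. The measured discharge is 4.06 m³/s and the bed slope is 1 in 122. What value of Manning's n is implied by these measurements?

For a circular section of diameter D = 2.09 m at depth y = 0.759 m, the central angle is θ = 2 arccos(1 − 2y/D) = 2.587 rad. Then A = (D²/8)(θ − sin θ) = 1.125 m² and P = Dθ/2 = 2.704 m.
Hydraulic radius R = A/P = 1.125/2.704 = 0.4162 m.
Rearranging Manning's equation: n = (1/Q) A R^(2/3) S^(1/2) = (1/4.06) × 1.125 × 0.4162^(2/3) × √0.008197 = 0.014.

n = 0.014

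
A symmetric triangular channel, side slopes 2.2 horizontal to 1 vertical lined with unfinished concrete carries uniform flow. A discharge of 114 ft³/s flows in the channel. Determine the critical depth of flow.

At critical depth, Q² T / (g A³) = 1, i.e. A³/T = Q²/g = 114²/32.2 = 403.6.
Try y = 2.18 ft: A³/T = 119.2 — too small.
Try y = 3.38 ft: A³/T = 1068 — too large.
Try y = 2.78 ft: A³/T = 401.8 — matches.

y_c = 2.78 ft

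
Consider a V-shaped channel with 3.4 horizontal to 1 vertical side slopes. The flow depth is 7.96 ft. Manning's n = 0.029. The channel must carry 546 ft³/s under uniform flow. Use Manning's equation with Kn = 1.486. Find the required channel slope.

S = 0.00041

For a triangular section with side slope z = 3.4: A = zy² = 3.4×7.96² = 215.4 ft²; P = 2y√(1+z²) = 2×7.96×3.544 = 56.42 ft.
Hydraulic radius R = A/P = 215.4/56.42 = 3.818 ft.
From Manning's equation, S = [nQ / (1.486 A R^(2/3))]² = [0.029 × 546 / (1.486 × 215.4 × 3.818^(2/3))]² = 0.00041.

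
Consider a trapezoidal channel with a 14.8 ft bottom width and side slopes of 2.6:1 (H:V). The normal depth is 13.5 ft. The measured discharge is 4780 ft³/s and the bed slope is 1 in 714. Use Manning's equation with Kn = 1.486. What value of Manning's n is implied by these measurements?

With bottom width b = 14.8 ft and side slope z = 2.6: A = (b + zy)y = (14.8 + 2.6×13.5)×13.5 = 673.7 ft²; P = b + 2y√(1+z²) = 14.8 + 2×13.5×2.786 = 90.01 ft.
Hydraulic radius R = A/P = 673.7/90.01 = 7.484 ft.
Rearranging Manning's equation: n = (1.486/Q) A R^(2/3) S^(1/2) = (1.486/4780) × 673.7 × 7.484^(2/3) × √0.001401 = 0.03.

n = 0.03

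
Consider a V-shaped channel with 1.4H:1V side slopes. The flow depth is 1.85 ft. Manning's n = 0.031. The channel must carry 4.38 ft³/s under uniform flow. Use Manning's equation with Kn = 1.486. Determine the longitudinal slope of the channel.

For a triangular section with side slope z = 1.4: A = zy² = 1.4×1.85² = 4.792 ft²; P = 2y√(1+z²) = 2×1.85×1.72 = 6.366 ft.
Hydraulic radius R = A/P = 4.792/6.366 = 0.7527 ft.
From Manning's equation, S = [nQ / (1.486 A R^(2/3))]² = [0.031 × 4.38 / (1.486 × 4.792 × 0.7527^(2/3))]² = 0.000531.

S = 0.000531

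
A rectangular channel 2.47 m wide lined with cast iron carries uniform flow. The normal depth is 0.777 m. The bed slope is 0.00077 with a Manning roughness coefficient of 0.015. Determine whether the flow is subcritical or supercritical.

subcritical

Flow area A = b·y = 2.47 × 0.777 = 1.919 m². Wetted perimeter P = b + 2y = 2.47 + 2×0.777 = 4.024 m.
Hydraulic radius R = A/P = 1.919/4.024 = 0.4769 m.
V = (1/n) R^(2/3) √S = (1/0.015) × 0.4769^(2/3) × √0.00077 = 1.129 m/s. Hydraulic depth D_h = A/T = 1.919/2.47 = 0.777 m.
Froude number Fr = V/√(g·D_h) = 1.129/√(9.81×0.777) = 0.409, which is less than 1, so the flow is subcritical.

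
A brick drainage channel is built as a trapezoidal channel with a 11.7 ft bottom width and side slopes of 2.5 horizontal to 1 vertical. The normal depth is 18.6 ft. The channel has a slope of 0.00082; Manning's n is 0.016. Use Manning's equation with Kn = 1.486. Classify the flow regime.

subcritical

With bottom width b = 11.7 ft and side slope z = 2.5: A = (b + zy)y = (11.7 + 2.5×18.6)×18.6 = 1083 ft²; P = b + 2y√(1+z²) = 11.7 + 2×18.6×2.693 = 111.9 ft.
Hydraulic radius R = A/P = 1083/111.9 = 9.677 ft.
V = (1.486/n) R^(2/3) √S = (1.486/0.016) × 9.677^(2/3) × √0.00082 = 12.08 ft/s. Hydraulic depth D_h = A/T = 1083/104.7 = 10.34 ft.
Froude number Fr = V/√(g·D_h) = 12.08/√(32.2×10.34) = 0.662, which is less than 1, so the flow is subcritical.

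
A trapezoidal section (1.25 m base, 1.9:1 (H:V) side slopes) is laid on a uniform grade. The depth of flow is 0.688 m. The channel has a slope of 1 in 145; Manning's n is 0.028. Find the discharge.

Q = 2.92 m³/s

With bottom width b = 1.25 m and side slope z = 1.9: A = (b + zy)y = (1.25 + 1.9×0.688)×0.688 = 1.759 m²; P = b + 2y√(1+z²) = 1.25 + 2×0.688×2.147 = 4.204 m.
Hydraulic radius R = A/P = 1.759/4.204 = 0.4185 m.
Manning's equation: Q = (1/n) A R^(2/3) S^(1/2) = (1/0.028) × 1.759 × 0.4185^(2/3) × 0.006897^(1/2) = 2.92 m³/s.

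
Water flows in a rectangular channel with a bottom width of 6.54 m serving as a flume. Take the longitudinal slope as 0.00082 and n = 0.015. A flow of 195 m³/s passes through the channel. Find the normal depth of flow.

y_n = 8.76 m

Manning's equation rearranged: A R^(2/3) = nQ / (1·√S) = 0.015 × 195 / (√0.00082) = 102.1.
Trying y = 6.28 m: A R^(2/3) = 68.42 — too small.
Trying y = 11 m: A R^(2/3) = 133.2 — too large.
Trying y = 8.76 m: A R^(2/3) = 102.2 — ≈ 102.1.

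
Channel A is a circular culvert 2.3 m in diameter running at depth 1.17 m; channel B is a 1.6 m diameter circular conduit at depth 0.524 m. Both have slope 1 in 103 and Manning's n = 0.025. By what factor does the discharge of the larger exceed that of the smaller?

5.85

Channel A: For a circular section of diameter D = 2.3 m at depth y = 1.17 m, the central angle is θ = 2 arccos(1 − 2y/D) = 3.176 rad. Then A = (D²/8)(θ − sin θ) = 2.123 m² and P = Dθ/2 = 3.653 m. Hydraulic radius R = A/P = 2.123/3.653 = 0.5813 m. Q_A = (1/0.025)·2.123·0.5813^(2/3)·√0.009709 = 5.829 m³/s.
Channel B: For a circular section of diameter D = 1.6 m at depth y = 0.524 m, the central angle is θ = 2 arccos(1 − 2y/D) = 2.437 rad. Then A = (D²/8)(θ − sin θ) = 0.5726 m² and P = Dθ/2 = 1.95 m. Hydraulic radius R = A/P = 0.5726/1.95 = 0.2937 m. Q_B = (1/0.025)·0.5726·0.2937^(2/3)·√0.009709 = 0.9972 m³/s.
The larger discharge is 5.829 m³/s and the smaller is 0.9972 m³/s; the ratio is 5.85.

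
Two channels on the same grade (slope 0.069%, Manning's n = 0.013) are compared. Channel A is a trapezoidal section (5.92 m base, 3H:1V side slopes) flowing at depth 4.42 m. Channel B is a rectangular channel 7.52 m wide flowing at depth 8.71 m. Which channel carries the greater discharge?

Channel A: With bottom width b = 5.92 m and side slope z = 3: A = (b + zy)y = (5.92 + 3×4.42)×4.42 = 84.78 m²; P = b + 2y√(1+z²) = 5.92 + 2×4.42×3.162 = 33.87 m. Hydraulic radius R = A/P = 84.78/33.87 = 2.503 m. Q_A = (1/0.013)·84.78·2.503^(2/3)·√0.00069 = 315.8 m³/s.
Channel B: Flow area A = b·y = 7.52 × 8.71 = 65.5 m². Wetted perimeter P = b + 2y = 7.52 + 2×8.71 = 24.94 m. Hydraulic radius R = A/P = 65.5/24.94 = 2.626 m. Q_B = (1/0.013)·65.5·2.626^(2/3)·√0.00069 = 251.9 m³/s.
Q_A = 315.8 m³/s vs Q_B = 251.9 m³/s, so channel A carries more.

channel A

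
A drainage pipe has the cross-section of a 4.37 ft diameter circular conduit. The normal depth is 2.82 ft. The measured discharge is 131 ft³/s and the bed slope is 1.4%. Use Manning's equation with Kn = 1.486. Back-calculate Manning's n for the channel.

n = 0.016

For a circular section of diameter D = 4.37 ft at depth y = 2.82 ft, the central angle is θ = 2 arccos(1 − 2y/D) = 3.731 rad. Then A = (D²/8)(θ − sin θ) = 10.23 ft² and P = Dθ/2 = 8.153 ft.
Hydraulic radius R = A/P = 10.23/8.153 = 1.255 ft.
Rearranging Manning's equation: n = (1.486/Q) A R^(2/3) S^(1/2) = (1.486/131) × 10.23 × 1.255^(2/3) × √0.014 = 0.016.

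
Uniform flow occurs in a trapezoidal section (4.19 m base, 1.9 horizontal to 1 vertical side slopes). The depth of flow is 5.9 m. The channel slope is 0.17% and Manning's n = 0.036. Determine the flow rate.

Q = 220 m³/s

With bottom width b = 4.19 m and side slope z = 1.9: A = (b + zy)y = (4.19 + 1.9×5.9)×5.9 = 90.86 m²; P = b + 2y√(1+z²) = 4.19 + 2×5.9×2.147 = 29.53 m.
Hydraulic radius R = A/P = 90.86/29.53 = 3.077 m.
Manning's equation: Q = (1/n) A R^(2/3) S^(1/2) = (1/0.036) × 90.86 × 3.077^(2/3) × 0.0017^(1/2) = 220 m³/s.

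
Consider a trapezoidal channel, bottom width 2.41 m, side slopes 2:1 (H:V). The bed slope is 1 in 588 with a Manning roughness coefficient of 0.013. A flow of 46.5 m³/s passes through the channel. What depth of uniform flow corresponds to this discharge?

Manning's equation rearranged: A R^(2/3) = nQ / (1·√S) = 0.013 × 46.5 / (√0.001701) = 14.66.
Trying y = 2.48 m: A R^(2/3) = 22.37 — too large.
Trying y = 1.62 m: A R^(2/3) = 8.833 — too small.
Trying y = 2.05 m: A R^(2/3) = 14.67 — ≈ 14.66.

y_n = 2.05 m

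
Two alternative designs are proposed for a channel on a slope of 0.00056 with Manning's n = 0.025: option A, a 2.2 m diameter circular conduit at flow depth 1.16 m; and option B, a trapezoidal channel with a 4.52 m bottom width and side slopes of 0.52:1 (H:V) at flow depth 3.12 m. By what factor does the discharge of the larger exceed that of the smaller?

19.3

Channel A: For a circular section of diameter D = 2.2 m at depth y = 1.16 m, the central angle is θ = 2 arccos(1 − 2y/D) = 3.251 rad. Then A = (D²/8)(θ − sin θ) = 2.033 m² and P = Dθ/2 = 3.576 m. Hydraulic radius R = A/P = 2.033/3.576 = 0.5684 m. Q_A = (1/0.025)·2.033·0.5684^(2/3)·√0.00056 = 1.32 m³/s.
Channel B: With bottom width b = 4.52 m and side slope z = 0.52: A = (b + zy)y = (4.52 + 0.52×3.12)×3.12 = 19.16 m²; P = b + 2y√(1+z²) = 4.52 + 2×3.12×1.127 = 11.55 m. Hydraulic radius R = A/P = 19.16/11.55 = 1.659 m. Q_B = (1/0.025)·19.16·1.659^(2/3)·√0.00056 = 25.42 m³/s.
The larger discharge is 25.42 m³/s and the smaller is 1.32 m³/s; the ratio is 19.3.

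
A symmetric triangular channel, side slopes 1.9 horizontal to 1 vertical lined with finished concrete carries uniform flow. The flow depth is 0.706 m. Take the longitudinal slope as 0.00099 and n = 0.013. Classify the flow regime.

subcritical

For a triangular section with side slope z = 1.9: A = zy² = 1.9×0.706² = 0.947 m²; P = 2y√(1+z²) = 2×0.706×2.147 = 3.032 m.
Hydraulic radius R = A/P = 0.947/3.032 = 0.3124 m.
V = (1/n) R^(2/3) √S = (1/0.013) × 0.3124^(2/3) × √0.00099 = 1.114 m/s. Hydraulic depth D_h = A/T = 0.947/2.683 = 0.353 m.
Froude number Fr = V/√(g·D_h) = 1.114/√(9.81×0.353) = 0.599, which is less than 1, so the flow is subcritical.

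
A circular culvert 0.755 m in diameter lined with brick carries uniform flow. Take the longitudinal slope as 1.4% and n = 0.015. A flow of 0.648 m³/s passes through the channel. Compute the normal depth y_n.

y_n = 0.403 m

Manning's equation rearranged: A R^(2/3) = nQ / (1·√S) = 0.015 × 0.648 / (√0.014) = 0.08215.
Try y = 0.498 m: A R^(2/3) = 0.1138 — too large.
Try y = 0.354 m: A R^(2/3) = 0.06595 — too small.
Try y = 0.403 m: A R^(2/3) = 0.08217 — close enough.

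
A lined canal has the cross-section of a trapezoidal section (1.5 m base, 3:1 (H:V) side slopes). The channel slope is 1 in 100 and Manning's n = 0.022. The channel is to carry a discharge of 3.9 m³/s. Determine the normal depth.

Manning's equation rearranged: A R^(2/3) = nQ / (1·√S) = 0.022 × 3.9 / (√0.01) = 0.858.
Try y = 0.623 m: A R^(2/3) = 1.112 — over.
Try y = 0.412 m: A R^(2/3) = 0.4762 — short.
Try y = 0.55 m: A R^(2/3) = 0.8571 — matches.

y_n = 0.55 m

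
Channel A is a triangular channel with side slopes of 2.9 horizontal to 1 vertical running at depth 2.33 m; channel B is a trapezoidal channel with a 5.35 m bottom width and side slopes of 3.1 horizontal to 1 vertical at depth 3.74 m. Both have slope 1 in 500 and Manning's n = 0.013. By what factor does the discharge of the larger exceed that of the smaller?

Channel A: For a triangular section with side slope z = 2.9: A = zy² = 2.9×2.33² = 15.74 m²; P = 2y√(1+z²) = 2×2.33×3.068 = 14.29 m. Hydraulic radius R = A/P = 15.74/14.29 = 1.101 m. Q_A = (1/0.013)·15.74·1.101^(2/3)·√0.002 = 57.76 m³/s.
Channel B: With bottom width b = 5.35 m and side slope z = 3.1: A = (b + zy)y = (5.35 + 3.1×3.74)×3.74 = 63.37 m²; P = b + 2y√(1+z²) = 5.35 + 2×3.74×3.257 = 29.71 m. Hydraulic radius R = A/P = 63.37/29.71 = 2.133 m. Q_B = (1/0.013)·63.37·2.133^(2/3)·√0.002 = 361.2 m³/s.
The larger discharge is 361.2 m³/s and the smaller is 57.76 m³/s; the ratio is 6.25.

6.25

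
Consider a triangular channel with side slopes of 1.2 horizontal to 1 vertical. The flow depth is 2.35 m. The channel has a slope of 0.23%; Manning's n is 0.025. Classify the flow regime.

For a triangular section with side slope z = 1.2: A = zy² = 1.2×2.35² = 6.627 m²; P = 2y√(1+z²) = 2×2.35×1.562 = 7.342 m.
Hydraulic radius R = A/P = 6.627/7.342 = 0.9027 m.
V = (1/n) R^(2/3) √S = (1/0.025) × 0.9027^(2/3) × √0.0023 = 1.792 m/s. Hydraulic depth D_h = A/T = 6.627/5.64 = 1.175 m.
Froude number Fr = V/√(g·D_h) = 1.792/√(9.81×1.175) = 0.528, which is less than 1, so the flow is subcritical.

subcritical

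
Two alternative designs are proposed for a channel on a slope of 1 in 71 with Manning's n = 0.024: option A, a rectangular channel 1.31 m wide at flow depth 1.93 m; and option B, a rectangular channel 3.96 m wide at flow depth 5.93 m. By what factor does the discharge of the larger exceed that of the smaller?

19.5

Channel A: Flow area A = b·y = 1.31 × 1.93 = 2.528 m². Wetted perimeter P = b + 2y = 1.31 + 2×1.93 = 5.17 m. Hydraulic radius R = A/P = 2.528/5.17 = 0.489 m. Q_A = (1/0.024)·2.528·0.489^(2/3)·√0.01408 = 7.76 m³/s.
Channel B: Flow area A = b·y = 3.96 × 5.93 = 23.48 m². Wetted perimeter P = b + 2y = 3.96 + 2×5.93 = 15.82 m. Hydraulic radius R = A/P = 23.48/15.82 = 1.484 m. Q_B = (1/0.024)·23.48·1.484^(2/3)·√0.01408 = 151.1 m³/s.
The larger discharge is 151.1 m³/s and the smaller is 7.76 m³/s; the ratio is 19.5.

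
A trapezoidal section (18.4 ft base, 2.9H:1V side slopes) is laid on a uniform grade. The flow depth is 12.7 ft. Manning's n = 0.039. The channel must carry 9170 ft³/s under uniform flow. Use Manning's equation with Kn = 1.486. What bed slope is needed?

S = 0.00834

With bottom width b = 18.4 ft and side slope z = 2.9: A = (b + zy)y = (18.4 + 2.9×12.7)×12.7 = 701.4 ft²; P = b + 2y√(1+z²) = 18.4 + 2×12.7×3.068 = 96.32 ft.
Hydraulic radius R = A/P = 701.4/96.32 = 7.282 ft.
From Manning's equation, S = [nQ / (1.486 A R^(2/3))]² = [0.039 × 9170 / (1.486 × 701.4 × 7.282^(2/3))]² = 0.00834.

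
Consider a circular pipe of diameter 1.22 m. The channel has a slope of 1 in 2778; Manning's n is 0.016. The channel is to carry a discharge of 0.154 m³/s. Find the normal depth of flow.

Manning's equation rearranged: A R^(2/3) = nQ / (1·√S) = 0.016 × 0.154 / (√0.00036) = 0.1299.
Trying y = 0.485 m: A R^(2/3) = 0.1765 — high.
Trying y = 0.412 m: A R^(2/3) = 0.1302 — close enough.

y_n = 0.412 m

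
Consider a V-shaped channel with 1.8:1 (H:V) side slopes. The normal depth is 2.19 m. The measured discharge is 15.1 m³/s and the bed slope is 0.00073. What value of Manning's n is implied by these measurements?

n = 0.015

For a triangular section with side slope z = 1.8: A = zy² = 1.8×2.19² = 8.633 m²; P = 2y√(1+z²) = 2×2.19×2.059 = 9.019 m.
Hydraulic radius R = A/P = 8.633/9.019 = 0.9572 m.
Rearranging Manning's equation: n = (1/Q) A R^(2/3) S^(1/2) = (1/15.1) × 8.633 × 0.9572^(2/3) × √0.00073 = 0.015.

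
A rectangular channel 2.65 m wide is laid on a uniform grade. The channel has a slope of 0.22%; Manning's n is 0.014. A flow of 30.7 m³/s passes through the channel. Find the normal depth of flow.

Manning's equation rearranged: A R^(2/3) = nQ / (1·√S) = 0.014 × 30.7 / (√0.0022) = 9.163.
At y = 2.86 m: A R^(2/3) = 7.094 — too small.
At y = 4.07 m: A R^(2/3) = 10.78 — too large.
At y = 3.54 m: A R^(2/3) = 9.155 — ≈ 9.163.

y_n = 3.54 m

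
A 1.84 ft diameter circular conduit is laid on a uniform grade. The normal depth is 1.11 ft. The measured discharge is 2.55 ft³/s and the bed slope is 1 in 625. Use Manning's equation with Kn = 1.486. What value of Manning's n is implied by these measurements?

For a circular section of diameter D = 1.84 ft at depth y = 1.11 ft, the central angle is θ = 2 arccos(1 − 2y/D) = 3.558 rad. Then A = (D²/8)(θ − sin θ) = 1.677 ft² and P = Dθ/2 = 3.273 ft.
Hydraulic radius R = A/P = 1.677/3.273 = 0.5123 ft.
Rearranging Manning's equation: n = (1.486/Q) A R^(2/3) S^(1/2) = (1.486/2.55) × 1.677 × 0.5123^(2/3) × √0.0016 = 0.025.

n = 0.025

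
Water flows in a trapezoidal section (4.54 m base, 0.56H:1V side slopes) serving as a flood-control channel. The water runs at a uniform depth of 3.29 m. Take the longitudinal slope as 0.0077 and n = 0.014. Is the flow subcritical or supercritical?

supercritical

With bottom width b = 4.54 m and side slope z = 0.56: A = (b + zy)y = (4.54 + 0.56×3.29)×3.29 = 21 m²; P = b + 2y√(1+z²) = 4.54 + 2×3.29×1.146 = 12.08 m.
Hydraulic radius R = A/P = 21/12.08 = 1.738 m.
V = (1/n) R^(2/3) √S = (1/0.014) × 1.738^(2/3) × √0.0077 = 9.061 m/s. Hydraulic depth D_h = A/T = 21/8.225 = 2.553 m.
Froude number Fr = V/√(g·D_h) = 9.061/√(9.81×2.553) = 1.81, which is greater than 1, so the flow is supercritical.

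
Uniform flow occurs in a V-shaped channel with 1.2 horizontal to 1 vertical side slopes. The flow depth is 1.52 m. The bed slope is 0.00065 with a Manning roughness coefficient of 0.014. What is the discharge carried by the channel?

Q = 3.53 m³/s

For a triangular section with side slope z = 1.2: A = zy² = 1.2×1.52² = 2.772 m²; P = 2y√(1+z²) = 2×1.52×1.562 = 4.749 m.
Hydraulic radius R = A/P = 2.772/4.749 = 0.5838 m.
Manning's equation: Q = (1/n) A R^(2/3) S^(1/2) = (1/0.014) × 2.772 × 0.5838^(2/3) × 0.00065^(1/2) = 3.53 m³/s.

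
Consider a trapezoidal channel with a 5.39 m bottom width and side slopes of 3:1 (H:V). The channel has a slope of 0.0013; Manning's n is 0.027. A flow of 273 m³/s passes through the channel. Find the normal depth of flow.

Manning's equation rearranged: A R^(2/3) = nQ / (1·√S) = 0.027 × 273 / (√0.0013) = 204.4.
Trying y = 5.99 m: A R^(2/3) = 306 — over.
Trying y = 4.42 m: A R^(2/3) = 150.7 — short.
Trying y = 5.04 m: A R^(2/3) = 204.1 — matches.

y_n = 5.04 m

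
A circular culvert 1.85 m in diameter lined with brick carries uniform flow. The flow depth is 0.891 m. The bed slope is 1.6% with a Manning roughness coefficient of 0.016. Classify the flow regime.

supercritical

For a circular section of diameter D = 1.85 m at depth y = 0.891 m, the central angle is θ = 2 arccos(1 − 2y/D) = 3.068 rad. Then A = (D²/8)(θ − sin θ) = 1.281 m² and P = Dθ/2 = 2.838 m.
Hydraulic radius R = A/P = 1.281/2.838 = 0.4514 m.
V = (1/n) R^(2/3) √S = (1/0.016) × 0.4514^(2/3) × √0.016 = 4.652 m/s. Hydraulic depth D_h = A/T = 1.281/1.849 = 0.693 m.
Froude number Fr = V/√(g·D_h) = 4.652/√(9.81×0.693) = 1.78, which is greater than 1, so the flow is supercritical.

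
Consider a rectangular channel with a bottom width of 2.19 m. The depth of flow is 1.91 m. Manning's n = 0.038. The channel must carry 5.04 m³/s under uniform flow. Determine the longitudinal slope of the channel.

S = 0.0034

Flow area A = b·y = 2.19 × 1.91 = 4.183 m². Wetted perimeter P = b + 2y = 2.19 + 2×1.91 = 6.01 m.
Hydraulic radius R = A/P = 4.183/6.01 = 0.696 m.
From Manning's equation, S = [nQ / (1 A R^(2/3))]² = [0.038 × 5.04 / (1 × 4.183 × 0.696^(2/3))]² = 0.0034.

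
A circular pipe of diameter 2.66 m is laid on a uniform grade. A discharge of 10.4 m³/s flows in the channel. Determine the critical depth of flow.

At critical depth, Q² T / (g A³) = 1, i.e. A³/T = Q²/g = 10.4²/9.81 = 11.03.
Try y = 1.74 m: A³/T = 22.58 — too large.
Try y = 1.06 m: A³/T = 3.382 — too small.
Try y = 1.44 m: A³/T = 10.92 — matches.

y_c = 1.44 m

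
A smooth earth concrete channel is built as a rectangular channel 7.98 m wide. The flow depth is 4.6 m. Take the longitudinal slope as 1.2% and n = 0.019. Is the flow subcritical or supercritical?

supercritical

Flow area A = b·y = 7.98 × 4.6 = 36.71 m². Wetted perimeter P = b + 2y = 7.98 + 2×4.6 = 17.18 m.
Hydraulic radius R = A/P = 36.71/17.18 = 2.137 m.
V = (1/n) R^(2/3) √S = (1/0.019) × 2.137^(2/3) × √0.012 = 9.564 m/s. Hydraulic depth D_h = A/T = 36.71/7.98 = 4.6 m.
Froude number Fr = V/√(g·D_h) = 9.564/√(9.81×4.6) = 1.42, which is greater than 1, so the flow is supercritical.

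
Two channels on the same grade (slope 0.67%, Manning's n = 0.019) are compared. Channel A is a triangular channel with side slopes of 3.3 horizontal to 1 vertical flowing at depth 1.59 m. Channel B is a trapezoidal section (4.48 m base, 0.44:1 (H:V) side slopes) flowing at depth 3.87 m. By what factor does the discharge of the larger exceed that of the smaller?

Channel A: For a triangular section with side slope z = 3.3: A = zy² = 3.3×1.59² = 8.343 m²; P = 2y√(1+z²) = 2×1.59×3.448 = 10.97 m. Hydraulic radius R = A/P = 8.343/10.97 = 0.7608 m. Q_A = (1/0.019)·8.343·0.7608^(2/3)·√0.0067 = 29.95 m³/s.
Channel B: With bottom width b = 4.48 m and side slope z = 0.44: A = (b + zy)y = (4.48 + 0.44×3.87)×3.87 = 23.93 m²; P = b + 2y√(1+z²) = 4.48 + 2×3.87×1.093 = 12.94 m. Hydraulic radius R = A/P = 23.93/12.94 = 1.85 m. Q_B = (1/0.019)·23.93·1.85^(2/3)·√0.0067 = 155.3 m³/s.
The larger discharge is 155.3 m³/s and the smaller is 29.95 m³/s; the ratio is 5.19.

5.19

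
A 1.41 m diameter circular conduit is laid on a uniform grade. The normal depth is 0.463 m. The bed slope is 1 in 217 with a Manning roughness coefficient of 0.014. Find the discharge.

Q = 0.88 m³/s

For a circular section of diameter D = 1.41 m at depth y = 0.463 m, the central angle is θ = 2 arccos(1 − 2y/D) = 2.441 rad. Then A = (D²/8)(θ − sin θ) = 0.4463 m² and P = Dθ/2 = 1.721 m.
Hydraulic radius R = A/P = 0.4463/1.721 = 0.2594 m.
Manning's equation: Q = (1/n) A R^(2/3) S^(1/2) = (1/0.014) × 0.4463 × 0.2594^(2/3) × 0.004608^(1/2) = 0.88 m³/s.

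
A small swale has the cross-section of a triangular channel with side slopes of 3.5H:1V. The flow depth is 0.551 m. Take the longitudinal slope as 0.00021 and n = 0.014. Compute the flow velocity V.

V = 0.427 m/s

For a triangular section with side slope z = 3.5: A = zy² = 3.5×0.551² = 1.063 m²; P = 2y√(1+z²) = 2×0.551×3.64 = 4.011 m.
Hydraulic radius R = A/P = 1.063/4.011 = 0.2649 m.
From Manning's equation, V = (1/n) R^(2/3) S^(1/2) = (1/0.014) × 0.2649^(2/3) × 0.00021^(1/2) = 0.427 m/s.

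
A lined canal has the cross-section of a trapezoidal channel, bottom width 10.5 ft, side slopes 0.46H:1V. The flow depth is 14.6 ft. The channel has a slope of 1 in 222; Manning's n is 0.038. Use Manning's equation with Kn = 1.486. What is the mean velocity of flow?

V = 8.56 ft/s

With bottom width b = 10.5 ft and side slope z = 0.46: A = (b + zy)y = (10.5 + 0.46×14.6)×14.6 = 251.4 ft²; P = b + 2y√(1+z²) = 10.5 + 2×14.6×1.101 = 42.64 ft.
Hydraulic radius R = A/P = 251.4/42.64 = 5.895 ft.
From Manning's equation, V = (1.486/n) R^(2/3) S^(1/2) = (1.486/0.038) × 5.895^(2/3) × 0.004505^(1/2) = 8.56 ft/s.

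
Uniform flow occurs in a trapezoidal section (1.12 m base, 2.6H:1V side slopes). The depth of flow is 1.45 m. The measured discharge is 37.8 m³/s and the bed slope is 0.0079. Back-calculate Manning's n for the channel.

n = 0.014

With bottom width b = 1.12 m and side slope z = 2.6: A = (b + zy)y = (1.12 + 2.6×1.45)×1.45 = 7.091 m²; P = b + 2y√(1+z²) = 1.12 + 2×1.45×2.786 = 9.198 m.
Hydraulic radius R = A/P = 7.091/9.198 = 0.7708 m.
Rearranging Manning's equation: n = (1/Q) A R^(2/3) S^(1/2) = (1/37.8) × 7.091 × 0.7708^(2/3) × √0.0079 = 0.014.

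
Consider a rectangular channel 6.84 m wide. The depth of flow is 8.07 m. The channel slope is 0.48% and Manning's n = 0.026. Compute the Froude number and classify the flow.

Flow area A = b·y = 6.84 × 8.07 = 55.2 m². Wetted perimeter P = b + 2y = 6.84 + 2×8.07 = 22.98 m.
Hydraulic radius R = A/P = 55.2/22.98 = 2.402 m.
V = (1/n) R^(2/3) √S = (1/0.026) × 2.402^(2/3) × √0.0048 = 4.779 m/s. Hydraulic depth D_h = A/T = 55.2/6.84 = 8.07 m.
Froude number Fr = V/√(g·D_h) = 4.779/√(9.81×8.07) = 0.537, which is less than 1, so the flow is subcritical.

subcritical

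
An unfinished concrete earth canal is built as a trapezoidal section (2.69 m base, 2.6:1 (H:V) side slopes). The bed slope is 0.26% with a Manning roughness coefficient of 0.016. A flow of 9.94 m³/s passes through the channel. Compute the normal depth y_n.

Manning's equation rearranged: A R^(2/3) = nQ / (1·√S) = 0.016 × 9.94 / (√0.0026) = 3.119.
Trying y = 0.734 m: A R^(2/3) = 2.12 — short.
Trying y = 1.14 m: A R^(2/3) = 5.144 — over.
Trying y = 0.892 m: A R^(2/3) = 3.119 — matches.

y_n = 0.892 m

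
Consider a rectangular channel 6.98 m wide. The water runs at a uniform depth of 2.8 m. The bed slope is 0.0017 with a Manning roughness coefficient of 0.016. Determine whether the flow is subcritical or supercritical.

subcritical

Flow area A = b·y = 6.98 × 2.8 = 19.54 m². Wetted perimeter P = b + 2y = 6.98 + 2×2.8 = 12.58 m.
Hydraulic radius R = A/P = 19.54/12.58 = 1.554 m.
V = (1/n) R^(2/3) √S = (1/0.016) × 1.554^(2/3) × √0.0017 = 3.457 m/s. Hydraulic depth D_h = A/T = 19.54/6.98 = 2.8 m.
Froude number Fr = V/√(g·D_h) = 3.457/√(9.81×2.8) = 0.66, which is less than 1, so the flow is subcritical.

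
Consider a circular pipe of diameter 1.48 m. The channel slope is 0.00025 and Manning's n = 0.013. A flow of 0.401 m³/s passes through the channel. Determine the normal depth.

y_n = 0.625 m

Manning's equation rearranged: A R^(2/3) = nQ / (1·√S) = 0.013 × 0.401 / (√0.00025) = 0.3297.
Try y = 0.788 m: A R^(2/3) = 0.4925 — too large.
Try y = 0.548 m: A R^(2/3) = 0.2591 — too small.
Try y = 0.625 m: A R^(2/3) = 0.3297 — matches.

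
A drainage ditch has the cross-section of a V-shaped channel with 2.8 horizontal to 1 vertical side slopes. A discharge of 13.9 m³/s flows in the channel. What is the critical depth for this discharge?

y_c = 1.38 m

At critical depth, Q² T / (g A³) = 1, i.e. A³/T = Q²/g = 13.9²/9.81 = 19.7.
Trying y = 1.05 m: A³/T = 5.003 — too small.
Trying y = 1.67 m: A³/T = 50.92 — too large.
Trying y = 1.38 m: A³/T = 19.62 — ≈ 19.7.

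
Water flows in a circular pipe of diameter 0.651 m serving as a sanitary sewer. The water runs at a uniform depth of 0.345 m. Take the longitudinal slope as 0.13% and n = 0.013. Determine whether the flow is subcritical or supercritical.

For a circular section of diameter D = 0.651 m at depth y = 0.345 m, the central angle is θ = 2 arccos(1 − 2y/D) = 3.261 rad. Then A = (D²/8)(θ − sin θ) = 0.1791 m² and P = Dθ/2 = 1.062 m.
Hydraulic radius R = A/P = 0.1791/1.062 = 0.1687 m.
V = (1/n) R^(2/3) √S = (1/0.013) × 0.1687^(2/3) × √0.0013 = 0.8468 m/s. Hydraulic depth D_h = A/T = 0.1791/0.6498 = 0.2756 m.
Froude number Fr = V/√(g·D_h) = 0.8468/√(9.81×0.2756) = 0.515, which is less than 1, so the flow is subcritical.

subcritical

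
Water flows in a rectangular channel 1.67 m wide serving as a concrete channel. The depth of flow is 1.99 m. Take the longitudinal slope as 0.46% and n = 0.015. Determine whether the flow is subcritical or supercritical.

Flow area A = b·y = 1.67 × 1.99 = 3.323 m². Wetted perimeter P = b + 2y = 1.67 + 2×1.99 = 5.65 m.
Hydraulic radius R = A/P = 3.323/5.65 = 0.5882 m.
V = (1/n) R^(2/3) √S = (1/0.015) × 0.5882^(2/3) × √0.0046 = 3.174 m/s. Hydraulic depth D_h = A/T = 3.323/1.67 = 1.99 m.
Froude number Fr = V/√(g·D_h) = 3.174/√(9.81×1.99) = 0.718, which is less than 1, so the flow is subcritical.

subcritical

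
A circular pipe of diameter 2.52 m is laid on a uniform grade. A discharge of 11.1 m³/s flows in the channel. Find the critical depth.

At critical depth, Q² T / (g A³) = 1, i.e. A³/T = Q²/g = 11.1²/9.81 = 12.56.
Trying y = 1.78 m: A³/T = 23.27 — over.
Trying y = 1.52 m: A³/T = 12.61 — ≈ 12.56.

y_c = 1.52 m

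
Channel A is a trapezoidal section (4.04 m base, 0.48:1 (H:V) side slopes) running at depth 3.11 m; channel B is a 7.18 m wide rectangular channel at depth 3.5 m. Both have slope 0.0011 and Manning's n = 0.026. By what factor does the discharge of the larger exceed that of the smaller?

1.58

Channel A: With bottom width b = 4.04 m and side slope z = 0.48: A = (b + zy)y = (4.04 + 0.48×3.11)×3.11 = 17.21 m²; P = b + 2y√(1+z²) = 4.04 + 2×3.11×1.109 = 10.94 m. Hydraulic radius R = A/P = 17.21/10.94 = 1.573 m. Q_A = (1/0.026)·17.21·1.573^(2/3)·√0.0011 = 29.69 m³/s.
Channel B: Flow area A = b·y = 7.18 × 3.5 = 25.13 m². Wetted perimeter P = b + 2y = 7.18 + 2×3.5 = 14.18 m. Hydraulic radius R = A/P = 25.13/14.18 = 1.772 m. Q_B = (1/0.026)·25.13·1.772^(2/3)·√0.0011 = 46.95 m³/s.
The larger discharge is 46.95 m³/s and the smaller is 29.69 m³/s; the ratio is 1.58.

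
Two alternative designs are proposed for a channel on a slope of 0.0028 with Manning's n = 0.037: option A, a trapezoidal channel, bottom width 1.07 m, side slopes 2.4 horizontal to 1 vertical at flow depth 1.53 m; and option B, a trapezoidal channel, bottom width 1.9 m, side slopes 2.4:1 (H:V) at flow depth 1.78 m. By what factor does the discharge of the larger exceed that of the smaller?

Channel A: With bottom width b = 1.07 m and side slope z = 2.4: A = (b + zy)y = (1.07 + 2.4×1.53)×1.53 = 7.255 m²; P = b + 2y√(1+z²) = 1.07 + 2×1.53×2.6 = 9.026 m. Hydraulic radius R = A/P = 7.255/9.026 = 0.8038 m. Q_A = (1/0.037)·7.255·0.8038^(2/3)·√0.0028 = 8.97 m³/s.
Channel B: With bottom width b = 1.9 m and side slope z = 2.4: A = (b + zy)y = (1.9 + 2.4×1.78)×1.78 = 10.99 m²; P = b + 2y√(1+z²) = 1.9 + 2×1.78×2.6 = 11.16 m. Hydraulic radius R = A/P = 10.99/11.16 = 0.9848 m. Q_B = (1/0.037)·10.99·0.9848^(2/3)·√0.0028 = 15.55 m³/s.
The larger discharge is 15.55 m³/s and the smaller is 8.97 m³/s; the ratio is 1.73.

1.73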